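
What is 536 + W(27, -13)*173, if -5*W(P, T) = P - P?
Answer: 536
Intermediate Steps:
W(P, T) = 0 (W(P, T) = -(P - P)/5 = -1/5*0 = 0)
536 + W(27, -13)*173 = 536 + 0*173 = 536 + 0 = 536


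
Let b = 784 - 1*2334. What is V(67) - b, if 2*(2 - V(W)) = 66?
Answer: 1519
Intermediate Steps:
V(W) = -31 (V(W) = 2 - ½*66 = 2 - 33 = -31)
b = -1550 (b = 784 - 2334 = -1550)
V(67) - b = -31 - 1*(-1550) = -31 + 1550 = 1519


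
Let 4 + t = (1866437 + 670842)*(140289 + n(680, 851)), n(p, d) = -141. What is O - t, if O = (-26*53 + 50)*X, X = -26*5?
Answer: -355594404648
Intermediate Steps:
X = -130
t = 355594577288 (t = -4 + (1866437 + 670842)*(140289 - 141) = -4 + 2537279*140148 = -4 + 355594577292 = 355594577288)
O = 172640 (O = (-26*53 + 50)*(-130) = (-1378 + 50)*(-130) = -1328*(-130) = 172640)
O - t = 172640 - 1*355594577288 = 172640 - 355594577288 = -355594404648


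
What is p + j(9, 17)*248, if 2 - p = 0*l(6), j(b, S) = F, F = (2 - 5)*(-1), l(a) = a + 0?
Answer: 746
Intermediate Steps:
l(a) = a
F = 3 (F = -3*(-1) = 3)
j(b, S) = 3
p = 2 (p = 2 - 0*6 = 2 - 1*0 = 2 + 0 = 2)
p + j(9, 17)*248 = 2 + 3*248 = 2 + 744 = 746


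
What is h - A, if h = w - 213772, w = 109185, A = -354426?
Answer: 249839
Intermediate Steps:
h = -104587 (h = 109185 - 213772 = -104587)
h - A = -104587 - 1*(-354426) = -104587 + 354426 = 249839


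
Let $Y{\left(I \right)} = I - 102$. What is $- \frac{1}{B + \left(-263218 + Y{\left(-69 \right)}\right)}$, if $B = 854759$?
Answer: $- \frac{1}{591370} \approx -1.691 \cdot 10^{-6}$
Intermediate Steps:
$Y{\left(I \right)} = -102 + I$
$- \frac{1}{B + \left(-263218 + Y{\left(-69 \right)}\right)} = - \frac{1}{854759 - 263389} = - \frac{1}{591370}$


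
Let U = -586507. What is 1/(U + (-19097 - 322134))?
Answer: -1/927738 ≈ -1.0779e-6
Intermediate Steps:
1/(U + (-19097 - 322134)) = 1/(-586507 + (-19097 - 322134)) = 1/(-586507 - 341231) = 1/(-927738) = -1/927738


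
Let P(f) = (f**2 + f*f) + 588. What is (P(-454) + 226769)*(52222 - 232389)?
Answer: -115232831363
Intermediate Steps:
P(f) = 588 + 2*f**2 (P(f) = (f**2 + f**2) + 588 = 2*f**2 + 588 = 588 + 2*f**2)
(P(-454) + 226769)*(52222 - 232389) = ((588 + 2*(-454)**2) + 226769)*(52222 - 232389) = ((588 + 2*206116) + 226769)*(-180167) = ((588 + 412232) + 226769)*(-180167) = (412820 + 226769)*(-180167) = 639589*(-180167) = -115232831363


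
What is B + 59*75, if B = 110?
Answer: 4535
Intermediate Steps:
B + 59*75 = 110 + 59*75 = 110 + 4425 = 4535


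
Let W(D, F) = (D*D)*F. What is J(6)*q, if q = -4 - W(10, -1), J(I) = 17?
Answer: 1632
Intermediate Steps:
W(D, F) = F*D² (W(D, F) = D²*F = F*D²)
q = 96 (q = -4 - (-1)*10² = -4 - (-1)*100 = -4 - 1*(-100) = -4 + 100 = 96)
J(6)*q = 17*96 = 1632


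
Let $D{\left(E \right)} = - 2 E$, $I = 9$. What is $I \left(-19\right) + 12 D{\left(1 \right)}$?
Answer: $-195$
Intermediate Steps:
$I \left(-19\right) + 12 D{\left(1 \right)} = 9 \left(-19\right) + 12 \left(\left(-2\right) 1\right) = -171 + 12 \left(-2\right) = -171 - 24 = -195$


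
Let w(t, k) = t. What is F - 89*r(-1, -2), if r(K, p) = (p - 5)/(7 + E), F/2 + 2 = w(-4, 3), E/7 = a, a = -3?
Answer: -113/2 ≈ -56.500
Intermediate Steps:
E = -21 (E = 7*(-3) = -21)
F = -12 (F = -4 + 2*(-4) = -4 - 8 = -12)
r(K, p) = 5/14 - p/14 (r(K, p) = (p - 5)/(7 - 21) = (-5 + p)/(-14) = (-5 + p)*(-1/14) = 5/14 - p/14)
F - 89*r(-1, -2) = -12 - 89*(5/14 - 1/14*(-2)) = -12 - 89*(5/14 + 1/7) = -12 - 89*1/2 = -12 - 89/2 = -113/2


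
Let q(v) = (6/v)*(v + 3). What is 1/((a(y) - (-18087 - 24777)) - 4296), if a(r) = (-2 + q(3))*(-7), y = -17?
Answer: 1/38498 ≈ 2.5975e-5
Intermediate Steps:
q(v) = 6*(3 + v)/v (q(v) = (6/v)*(3 + v) = 6*(3 + v)/v)
a(r) = -70 (a(r) = (-2 + (6 + 18/3))*(-7) = (-2 + (6 + 18*(⅓)))*(-7) = (-2 + (6 + 6))*(-7) = (-2 + 12)*(-7) = 10*(-7) = -70)
1/((a(y) - (-18087 - 24777)) - 4296) = 1/((-70 - (-18087 - 24777)) - 4296) = 1/((-70 - 1*(-42864)) - 4296) = 1/((-70 + 42864) - 4296) = 1/(42794 - 4296) = 1/38498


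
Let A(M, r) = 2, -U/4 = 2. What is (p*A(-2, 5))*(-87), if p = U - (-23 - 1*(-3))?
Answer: -2088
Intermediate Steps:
U = -8 (U = -4*2 = -8)
p = 12 (p = -8 - (-23 - 1*(-3)) = -8 - (-23 + 3) = -8 - 1*(-20) = -8 + 20 = 12)
(p*A(-2, 5))*(-87) = (12*2)*(-87) = 24*(-87) = -2088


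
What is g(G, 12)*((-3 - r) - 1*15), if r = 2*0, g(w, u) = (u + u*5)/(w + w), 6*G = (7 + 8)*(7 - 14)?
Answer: 1296/35 ≈ 37.029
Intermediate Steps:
G = -35/2 (G = ((7 + 8)*(7 - 14))/6 = (15*(-7))/6 = (⅙)*(-105) = -35/2 ≈ -17.500)
g(w, u) = 3*u/w (g(w, u) = (u + 5*u)/((2*w)) = (6*u)*(1/(2*w)) = 3*u/w)
r = 0
g(G, 12)*((-3 - r) - 1*15) = (3*12/(-35/2))*((-3 - 1*0) - 1*15) = (3*12*(-2/35))*((-3 + 0) - 15) = -72*(-3 - 15)/35 = -72/35*(-18) = 1296/35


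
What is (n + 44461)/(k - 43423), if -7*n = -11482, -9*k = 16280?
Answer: -2904381/2849609 ≈ -1.0192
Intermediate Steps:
k = -16280/9 (k = -⅑*16280 = -16280/9 ≈ -1808.9)
n = 11482/7 (n = -⅐*(-11482) = 11482/7 ≈ 1640.3)
(n + 44461)/(k - 43423) = (11482/7 + 44461)/(-16280/9 - 43423) = 322709/(7*(-407087/9)) = (322709/7)*(-9/407087) = -2904381/2849609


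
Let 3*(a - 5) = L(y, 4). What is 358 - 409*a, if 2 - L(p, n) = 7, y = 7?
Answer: -3016/3 ≈ -1005.3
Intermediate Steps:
L(p, n) = -5 (L(p, n) = 2 - 1*7 = 2 - 7 = -5)
a = 10/3 (a = 5 + (⅓)*(-5) = 5 - 5/3 = 10/3 ≈ 3.3333)
358 - 409*a = 358 - 409*10/3 = 358 - 4090/3 = -3016/3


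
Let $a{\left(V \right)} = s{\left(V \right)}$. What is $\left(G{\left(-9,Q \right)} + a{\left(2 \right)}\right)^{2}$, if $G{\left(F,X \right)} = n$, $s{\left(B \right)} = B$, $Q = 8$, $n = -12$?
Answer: $100$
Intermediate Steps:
$G{\left(F,X \right)} = -12$
$a{\left(V \right)} = V$
$\left(G{\left(-9,Q \right)} + a{\left(2 \right)}\right)^{2} = \left(-12 + 2\right)^{2} = \left(-10\right)^{2} = 100$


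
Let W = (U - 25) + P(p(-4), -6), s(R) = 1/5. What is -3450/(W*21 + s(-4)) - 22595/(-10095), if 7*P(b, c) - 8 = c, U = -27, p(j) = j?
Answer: 59361401/10961151 ≈ 5.4156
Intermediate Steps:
P(b, c) = 8/7 + c/7
s(R) = ⅕
W = -362/7 (W = (-27 - 25) + (8/7 + (⅐)*(-6)) = -52 + (8/7 - 6/7) = -52 + 2/7 = -362/7 ≈ -51.714)
-3450/(W*21 + s(-4)) - 22595/(-10095) = -3450/(-362/7*21 + ⅕) - 22595/(-10095) = -3450/(-1086 + ⅕) - 22595*(-1/10095) = -3450/(-5429/5) + 4519/2019 = -3450*(-5/5429) + 4519/2019 = 17250/5429 + 4519/2019 = 59361401/10961151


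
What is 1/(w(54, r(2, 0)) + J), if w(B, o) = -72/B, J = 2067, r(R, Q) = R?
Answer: 3/6197 ≈ 0.00048411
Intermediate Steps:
1/(w(54, r(2, 0)) + J) = 1/(-72/54 + 2067) = 1/(-72*1/54 + 2067) = 1/(-4/3 + 2067) = 1/(6197/3) = 3/6197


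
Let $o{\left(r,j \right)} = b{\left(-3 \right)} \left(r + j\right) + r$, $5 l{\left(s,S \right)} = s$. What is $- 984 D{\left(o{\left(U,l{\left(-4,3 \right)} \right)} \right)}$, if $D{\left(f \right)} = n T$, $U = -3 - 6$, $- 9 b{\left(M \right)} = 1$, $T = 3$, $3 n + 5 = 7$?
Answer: $-1968$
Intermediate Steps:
$n = \frac{2}{3}$ ($n = - \frac{5}{3} + \frac{1}{3} \cdot 7 = - \frac{5}{3} + \frac{7}{3} = \frac{2}{3} \approx 0.66667$)
$b{\left(M \right)} = - \frac{1}{9}$ ($b{\left(M \right)} = \left(- \frac{1}{9}\right) 1 = - \frac{1}{9}$)
$l{\left(s,S \right)} = \frac{s}{5}$
$U = -9$ ($U = -3 - 6 = -9$)
$o{\left(r,j \right)} = - \frac{j}{9} + \frac{8 r}{9}$ ($o{\left(r,j \right)} = - \frac{r + j}{9} + r = - \frac{j + r}{9} + r = \left(- \frac{j}{9} - \frac{r}{9}\right) + r = - \frac{j}{9} + \frac{8 r}{9}$)
$D{\left(f \right)} = 2$ ($D{\left(f \right)} = \frac{2}{3} \cdot 3 = 2$)
$- 984 D{\left(o{\left(U,l{\left(-4,3 \right)} \right)} \right)} = \left(-984\right) 2 = -1968$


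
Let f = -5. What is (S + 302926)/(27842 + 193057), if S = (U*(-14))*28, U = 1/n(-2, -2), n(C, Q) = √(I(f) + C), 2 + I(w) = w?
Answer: 302926/220899 + 56*I/94671 ≈ 1.3713 + 0.00059152*I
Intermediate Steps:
I(w) = -2 + w
n(C, Q) = √(-7 + C) (n(C, Q) = √((-2 - 5) + C) = √(-7 + C))
U = -I/3 (U = 1/(√(-7 - 2)) = 1/(√(-9)) = 1/(3*I) = -I/3 ≈ -0.33333*I)
S = 392*I/3 (S = (-I/3*(-14))*28 = (14*I/3)*28 = 392*I/3 ≈ 130.67*I)
(S + 302926)/(27842 + 193057) = (392*I/3 + 302926)/(27842 + 193057) = (302926 + 392*I/3)/220899 = (302926 + 392*I/3)*(1/220899) = 302926/220899 + 56*I/94671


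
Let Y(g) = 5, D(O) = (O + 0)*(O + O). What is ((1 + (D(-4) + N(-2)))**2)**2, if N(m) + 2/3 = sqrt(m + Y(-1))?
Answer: 90054268/81 + 3661168*sqrt(3)/27 ≈ 1.3466e+6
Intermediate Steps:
D(O) = 2*O**2 (D(O) = O*(2*O) = 2*O**2)
N(m) = -2/3 + sqrt(5 + m) (N(m) = -2/3 + sqrt(m + 5) = -2/3 + sqrt(5 + m))
((1 + (D(-4) + N(-2)))**2)**2 = ((1 + (2*(-4)**2 + (-2/3 + sqrt(5 - 2))))**2)**2 = ((1 + (2*16 + (-2/3 + sqrt(3))))**2)**2 = ((1 + (32 + (-2/3 + sqrt(3))))**2)**2 = ((1 + (94/3 + sqrt(3)))**2)**2 = ((97/3 + sqrt(3))**2)**2 = (97/3 + sqrt(3))**4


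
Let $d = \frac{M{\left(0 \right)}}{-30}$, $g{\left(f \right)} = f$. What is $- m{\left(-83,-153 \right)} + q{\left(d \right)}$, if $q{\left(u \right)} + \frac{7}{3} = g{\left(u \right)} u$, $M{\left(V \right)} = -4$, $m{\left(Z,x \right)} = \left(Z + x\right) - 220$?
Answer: $\frac{102079}{225} \approx 453.68$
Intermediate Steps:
$m{\left(Z,x \right)} = -220 + Z + x$
$d = \frac{2}{15}$ ($d = - \frac{4}{-30} = \left(-4\right) \left(- \frac{1}{30}\right) = \frac{2}{15} \approx 0.13333$)
$q{\left(u \right)} = - \frac{7}{3} + u^{2}$ ($q{\left(u \right)} = - \frac{7}{3} + u u = - \frac{7}{3} + u^{2}$)
$- m{\left(-83,-153 \right)} + q{\left(d \right)} = - (-220 - 83 - 153) - \left(\frac{7}{3} - \left(\frac{2}{15}\right)^{2}\right) = \left(-1\right) \left(-456\right) + \left(- \frac{7}{3} + \frac{4}{225}\right) = 456 - \frac{521}{225} = \frac{102079}{225}$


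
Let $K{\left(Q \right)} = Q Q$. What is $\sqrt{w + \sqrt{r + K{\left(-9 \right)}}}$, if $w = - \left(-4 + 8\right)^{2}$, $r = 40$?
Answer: $i \sqrt{5} \approx 2.2361 i$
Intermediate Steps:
$K{\left(Q \right)} = Q^{2}$
$w = -16$ ($w = - 4^{2} = \left(-1\right) 16 = -16$)
$\sqrt{w + \sqrt{r + K{\left(-9 \right)}}} = \sqrt{-16 + \sqrt{40 + \left(-9\right)^{2}}} = \sqrt{-16 + \sqrt{40 + 81}} = \sqrt{-16 + \sqrt{121}} = \sqrt{-16 + 11} = \sqrt{-5} = i \sqrt{5}$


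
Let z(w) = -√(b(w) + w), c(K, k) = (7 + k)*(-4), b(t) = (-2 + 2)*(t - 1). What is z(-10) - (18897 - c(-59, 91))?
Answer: -19289 - I*√10 ≈ -19289.0 - 3.1623*I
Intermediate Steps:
b(t) = 0 (b(t) = 0*(-1 + t) = 0)
c(K, k) = -28 - 4*k
z(w) = -√w (z(w) = -√(0 + w) = -√w)
z(-10) - (18897 - c(-59, 91)) = -√(-10) - (18897 - (-28 - 4*91)) = -I*√10 - (18897 - (-28 - 364)) = -I*√10 - (18897 - 1*(-392)) = -I*√10 - (18897 + 392) = -I*√10 - 1*19289 = -I*√10 - 19289 = -19289 - I*√10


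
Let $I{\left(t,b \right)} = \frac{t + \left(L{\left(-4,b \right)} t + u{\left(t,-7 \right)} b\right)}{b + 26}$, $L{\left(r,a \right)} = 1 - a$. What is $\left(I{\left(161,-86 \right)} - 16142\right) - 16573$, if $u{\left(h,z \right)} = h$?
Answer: $- \frac{981611}{30} \approx -32720.0$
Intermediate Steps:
$I{\left(t,b \right)} = \frac{t + b t + t \left(1 - b\right)}{26 + b}$ ($I{\left(t,b \right)} = \frac{t + \left(\left(1 - b\right) t + t b\right)}{b + 26} = \frac{t + \left(t \left(1 - b\right) + b t\right)}{26 + b} = \frac{t + \left(b t + t \left(1 - b\right)\right)}{26 + b} = \frac{t + b t + t \left(1 - b\right)}{26 + b}$)
$\left(I{\left(161,-86 \right)} - 16142\right) - 16573 = \left(2 \cdot 161 \frac{1}{26 - 86} - 16142\right) - 16573 = \left(2 \cdot 161 \frac{1}{-60} - 16142\right) - 16573 = \left(2 \cdot 161 \left(- \frac{1}{60}\right) - 16142\right) - 16573 = \left(- \frac{161}{30} - 16142\right) - 16573 = - \frac{484421}{30} - 16573 = - \frac{981611}{30}$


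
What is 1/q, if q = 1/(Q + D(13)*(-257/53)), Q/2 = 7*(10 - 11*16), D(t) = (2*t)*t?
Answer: -210038/53 ≈ -3963.0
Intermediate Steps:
D(t) = 2*t**2
Q = -2324 (Q = 2*(7*(10 - 11*16)) = 2*(7*(10 - 176)) = 2*(7*(-166)) = 2*(-1162) = -2324)
q = -53/210038 (q = 1/(-2324 + (2*13**2)*(-257/53)) = 1/(-2324 + (2*169)*(-257*1/53)) = 1/(-2324 + 338*(-257/53)) = 1/(-2324 - 86866/53) = 1/(-210038/53) = -53/210038 ≈ -0.00025234)
1/q = 1/(-53/210038) = -210038/53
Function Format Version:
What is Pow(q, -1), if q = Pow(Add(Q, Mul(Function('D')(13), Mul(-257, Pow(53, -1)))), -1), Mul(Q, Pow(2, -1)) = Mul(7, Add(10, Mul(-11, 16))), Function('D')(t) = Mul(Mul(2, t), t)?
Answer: Rational(-210038, 53) ≈ -3963.0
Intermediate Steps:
Function('D')(t) = Mul(2, Pow(t, 2))
Q = -2324 (Q = Mul(2, Mul(7, Add(10, Mul(-11, 16)))) = Mul(2, Mul(7, Add(10, -176))) = Mul(2, Mul(7, -166)) = Mul(2, -1162) = -2324)
q = Rational(-53, 210038) (q = Pow(Add(-2324, Mul(Mul(2, Pow(13, 2)), Mul(-257, Pow(53, -1)))), -1) = Pow(Add(-2324, Mul(Mul(2, 169), Mul(-257, Rational(1, 53)))), -1) = Pow(Add(-2324, Mul(338, Rational(-257, 53))), -1) = Pow(Add(-2324, Rational(-86866, 53)), -1) = Pow(Rational(-210038, 53), -1) = Rational(-53, 210038) ≈ -0.00025234)
Pow(q, -1) = Pow(Rational(-53, 210038), -1) = Rational(-210038, 53)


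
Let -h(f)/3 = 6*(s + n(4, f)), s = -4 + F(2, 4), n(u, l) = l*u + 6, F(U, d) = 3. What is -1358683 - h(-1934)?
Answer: -1497841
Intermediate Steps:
n(u, l) = 6 + l*u
s = -1 (s = -4 + 3 = -1)
h(f) = -90 - 72*f (h(f) = -18*(-1 + (6 + f*4)) = -18*(-1 + (6 + 4*f)) = -18*(5 + 4*f) = -3*(30 + 24*f) = -90 - 72*f)
-1358683 - h(-1934) = -1358683 - (-90 - 72*(-1934)) = -1358683 - (-90 + 139248) = -1358683 - 1*139158 = -1358683 - 139158 = -1497841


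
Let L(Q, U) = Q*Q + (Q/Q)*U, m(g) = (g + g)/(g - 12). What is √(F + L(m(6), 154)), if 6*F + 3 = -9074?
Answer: I*√48774/6 ≈ 36.808*I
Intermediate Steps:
m(g) = 2*g/(-12 + g) (m(g) = (2*g)/(-12 + g) = 2*g/(-12 + g))
F = -9077/6 (F = -½ + (⅙)*(-9074) = -½ - 4537/3 = -9077/6 ≈ -1512.8)
L(Q, U) = U + Q² (L(Q, U) = Q² + 1*U = Q² + U = U + Q²)
√(F + L(m(6), 154)) = √(-9077/6 + (154 + (2*6/(-12 + 6))²)) = √(-9077/6 + (154 + (2*6/(-6))²)) = √(-9077/6 + (154 + (2*6*(-⅙))²)) = √(-9077/6 + (154 + (-2)²)) = √(-9077/6 + (154 + 4)) = √(-9077/6 + 158) = √(-8129/6) = I*√48774/6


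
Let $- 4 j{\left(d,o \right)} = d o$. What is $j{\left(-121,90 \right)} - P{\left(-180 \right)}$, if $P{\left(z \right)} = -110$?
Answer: $\frac{5665}{2} \approx 2832.5$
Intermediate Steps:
$j{\left(d,o \right)} = - \frac{d o}{4}$
$j{\left(-121,90 \right)} - P{\left(-180 \right)} = \left(- \frac{1}{4}\right) \left(-121\right) 90 - -110 = \frac{5445}{2} + 110 = \frac{5665}{2}$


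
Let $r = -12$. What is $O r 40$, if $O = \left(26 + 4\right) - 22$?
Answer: $-3840$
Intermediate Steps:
$O = 8$ ($O = 30 - 22 = 8$)
$O r 40 = 8 \left(-12\right) 40 = \left(-96\right) 40 = -3840$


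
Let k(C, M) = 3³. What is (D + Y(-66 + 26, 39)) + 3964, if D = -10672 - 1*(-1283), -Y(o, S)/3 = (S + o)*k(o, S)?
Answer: -5344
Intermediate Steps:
k(C, M) = 27
Y(o, S) = -81*S - 81*o (Y(o, S) = -3*(S + o)*27 = -3*(27*S + 27*o) = -81*S - 81*o)
D = -9389 (D = -10672 + 1283 = -9389)
(D + Y(-66 + 26, 39)) + 3964 = (-9389 + (-81*39 - 81*(-66 + 26))) + 3964 = (-9389 + (-3159 - 81*(-40))) + 3964 = (-9389 + (-3159 + 3240)) + 3964 = (-9389 + 81) + 3964 = -9308 + 3964 = -5344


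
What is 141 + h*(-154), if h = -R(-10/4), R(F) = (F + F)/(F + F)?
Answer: 295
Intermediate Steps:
R(F) = 1 (R(F) = (2*F)/((2*F)) = (2*F)*(1/(2*F)) = 1)
h = -1 (h = -1*1 = -1)
141 + h*(-154) = 141 - 1*(-154) = 141 + 154 = 295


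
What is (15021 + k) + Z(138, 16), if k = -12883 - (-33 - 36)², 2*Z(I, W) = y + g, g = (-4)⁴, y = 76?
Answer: -2457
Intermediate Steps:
g = 256
Z(I, W) = 166 (Z(I, W) = (76 + 256)/2 = (½)*332 = 166)
k = -17644 (k = -12883 - 1*(-69)² = -12883 - 1*4761 = -12883 - 4761 = -17644)
(15021 + k) + Z(138, 16) = (15021 - 17644) + 166 = -2623 + 166 = -2457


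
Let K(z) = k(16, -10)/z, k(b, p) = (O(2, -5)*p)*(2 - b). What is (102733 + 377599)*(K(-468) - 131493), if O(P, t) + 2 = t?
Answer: -7389636912752/117 ≈ -6.3159e+10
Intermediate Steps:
O(P, t) = -2 + t
k(b, p) = -7*p*(2 - b) (k(b, p) = ((-2 - 5)*p)*(2 - b) = (-7*p)*(2 - b) = -7*p*(2 - b))
K(z) = -980/z (K(z) = (7*(-10)*(-2 + 16))/z = (7*(-10)*14)/z = -980/z)
(102733 + 377599)*(K(-468) - 131493) = (102733 + 377599)*(-980/(-468) - 131493) = 480332*(-980*(-1/468) - 131493) = 480332*(245/117 - 131493) = 480332*(-15384436/117) = -7389636912752/117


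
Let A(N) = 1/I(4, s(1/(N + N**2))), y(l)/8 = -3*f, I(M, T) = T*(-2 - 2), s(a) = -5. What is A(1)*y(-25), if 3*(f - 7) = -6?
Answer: -6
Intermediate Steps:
f = 5 (f = 7 + (1/3)*(-6) = 7 - 2 = 5)
I(M, T) = -4*T (I(M, T) = T*(-4) = -4*T)
y(l) = -120 (y(l) = 8*(-3*5) = 8*(-15) = -120)
A(N) = 1/20 (A(N) = 1/(-4*(-5)) = 1/20)
A(1)*y(-25) = (1/20)*(-120) = -6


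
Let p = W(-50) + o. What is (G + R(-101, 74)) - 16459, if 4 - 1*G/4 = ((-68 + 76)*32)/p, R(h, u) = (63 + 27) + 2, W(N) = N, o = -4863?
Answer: -80331439/4913 ≈ -16351.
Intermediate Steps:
R(h, u) = 92 (R(h, u) = 90 + 2 = 92)
p = -4913 (p = -50 - 4863 = -4913)
G = 79632/4913 (G = 16 - 4*(-68 + 76)*32/(-4913) = 16 - 4*8*32*(-1)/4913 = 16 - 1024*(-1)/4913 = 16 - 4*(-256/4913) = 16 + 1024/4913 = 79632/4913 ≈ 16.208)
(G + R(-101, 74)) - 16459 = (79632/4913 + 92) - 16459 = 531628/4913 - 16459 = -80331439/4913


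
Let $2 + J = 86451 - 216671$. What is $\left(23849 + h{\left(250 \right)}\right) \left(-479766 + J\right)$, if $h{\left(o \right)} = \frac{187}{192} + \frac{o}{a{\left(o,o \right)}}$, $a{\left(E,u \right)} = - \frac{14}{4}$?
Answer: $- \frac{4873554787405}{336} \approx -1.4505 \cdot 10^{10}$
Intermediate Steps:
$a{\left(E,u \right)} = - \frac{7}{2}$ ($a{\left(E,u \right)} = \left(-14\right) \frac{1}{4} = - \frac{7}{2}$)
$h{\left(o \right)} = \frac{187}{192} - \frac{2 o}{7}$ ($h{\left(o \right)} = \frac{187}{192} + \frac{o}{- \frac{7}{2}} = 187 \cdot \frac{1}{192} + o \left(- \frac{2}{7}\right) = \frac{187}{192} - \frac{2 o}{7}$)
$J = -130222$ ($J = -2 + \left(86451 - 216671\right) = -2 - 130220 = -130222$)
$\left(23849 + h{\left(250 \right)}\right) \left(-479766 + J\right) = \left(23849 + \left(\frac{187}{192} - \frac{500}{7}\right)\right) \left(-479766 - 130222\right) = \left(23849 + \left(\frac{187}{192} - \frac{500}{7}\right)\right) \left(-609988\right) = \left(23849 - \frac{94691}{1344}\right) \left(-609988\right) = \frac{31958365}{1344} \left(-609988\right) = - \frac{4873554787405}{336}$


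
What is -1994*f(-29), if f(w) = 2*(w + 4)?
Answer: 99700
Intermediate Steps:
f(w) = 8 + 2*w (f(w) = 2*(4 + w) = 8 + 2*w)
-1994*f(-29) = -1994*(8 + 2*(-29)) = -1994*(8 - 58) = -1994*(-50) = 99700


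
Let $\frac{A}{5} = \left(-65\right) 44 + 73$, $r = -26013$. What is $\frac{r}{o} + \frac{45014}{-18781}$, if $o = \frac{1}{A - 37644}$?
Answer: $\frac{25198928296573}{18781} \approx 1.3417 \cdot 10^{9}$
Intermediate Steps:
$A = -13935$ ($A = 5 \left(\left(-65\right) 44 + 73\right) = 5 \left(-2860 + 73\right) = 5 \left(-2787\right) = -13935$)
$o = - \frac{1}{51579}$ ($o = \frac{1}{-13935 - 37644} = \frac{1}{-51579} = - \frac{1}{51579} \approx -1.9388 \cdot 10^{-5}$)
$\frac{r}{o} + \frac{45014}{-18781} = - \frac{26013}{- \frac{1}{51579}} + \frac{45014}{-18781} = \left(-26013\right) \left(-51579\right) + 45014 \left(- \frac{1}{18781}\right) = 1341724527 - \frac{45014}{18781} = \frac{25198928296573}{18781}$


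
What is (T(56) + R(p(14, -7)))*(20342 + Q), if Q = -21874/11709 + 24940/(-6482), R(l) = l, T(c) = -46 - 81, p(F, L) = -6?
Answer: -14663040778346/5421267 ≈ -2.7047e+6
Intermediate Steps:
T(c) = -127
Q = -216904864/37948869 (Q = -21874*1/11709 + 24940*(-1/6482) = -21874/11709 - 12470/3241 = -216904864/37948869 ≈ -5.7157)
(T(56) + R(p(14, -7)))*(20342 + Q) = (-127 - 6)*(20342 - 216904864/37948869) = -133*771738988334/37948869 = -14663040778346/5421267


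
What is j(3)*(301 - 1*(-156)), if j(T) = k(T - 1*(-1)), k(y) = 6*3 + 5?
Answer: 10511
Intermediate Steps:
k(y) = 23 (k(y) = 18 + 5 = 23)
j(T) = 23
j(3)*(301 - 1*(-156)) = 23*(301 - 1*(-156)) = 23*(301 + 156) = 23*457 = 10511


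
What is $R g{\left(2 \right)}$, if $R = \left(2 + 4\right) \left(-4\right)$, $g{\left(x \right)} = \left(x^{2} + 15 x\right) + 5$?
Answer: $-936$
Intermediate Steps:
$g{\left(x \right)} = 5 + x^{2} + 15 x$
$R = -24$ ($R = 6 \left(-4\right) = -24$)
$R g{\left(2 \right)} = - 24 \left(5 + 2^{2} + 15 \cdot 2\right) = - 24 \left(5 + 4 + 30\right) = \left(-24\right) 39 = -936$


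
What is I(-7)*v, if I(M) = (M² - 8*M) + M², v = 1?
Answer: 154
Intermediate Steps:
I(M) = -8*M + 2*M²
I(-7)*v = (2*(-7)*(-4 - 7))*1 = (2*(-7)*(-11))*1 = 154*1 = 154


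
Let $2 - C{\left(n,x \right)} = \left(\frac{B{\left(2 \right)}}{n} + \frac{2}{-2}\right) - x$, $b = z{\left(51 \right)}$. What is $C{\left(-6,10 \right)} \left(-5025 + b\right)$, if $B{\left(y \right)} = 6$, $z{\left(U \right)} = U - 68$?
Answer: $-70588$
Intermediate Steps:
$z{\left(U \right)} = -68 + U$
$b = -17$ ($b = -68 + 51 = -17$)
$C{\left(n,x \right)} = 3 + x - \frac{6}{n}$ ($C{\left(n,x \right)} = 2 - \left(\left(\frac{6}{n} + \frac{2}{-2}\right) - x\right) = 2 - \left(\left(\frac{6}{n} + 2 \left(- \frac{1}{2}\right)\right) - x\right) = 2 - \left(\left(\frac{6}{n} - 1\right) - x\right) = 2 - \left(\left(-1 + \frac{6}{n}\right) - x\right) = 2 - \left(-1 - x + \frac{6}{n}\right) = 2 + \left(1 + x - \frac{6}{n}\right) = 3 + x - \frac{6}{n}$)
$C{\left(-6,10 \right)} \left(-5025 + b\right) = \left(3 + 10 - \frac{6}{-6}\right) \left(-5025 - 17\right) = \left(3 + 10 - -1\right) \left(-5042\right) = \left(3 + 10 + 1\right) \left(-5042\right) = 14 \left(-5042\right) = -70588$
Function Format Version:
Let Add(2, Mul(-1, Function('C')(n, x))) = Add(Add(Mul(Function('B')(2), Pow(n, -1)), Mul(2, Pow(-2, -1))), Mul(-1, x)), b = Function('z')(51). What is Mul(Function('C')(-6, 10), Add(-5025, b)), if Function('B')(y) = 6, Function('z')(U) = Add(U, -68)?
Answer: -70588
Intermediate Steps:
Function('z')(U) = Add(-68, U)
b = -17 (b = Add(-68, 51) = -17)
Function('C')(n, x) = Add(3, x, Mul(-6, Pow(n, -1))) (Function('C')(n, x) = Add(2, Mul(-1, Add(Add(Mul(6, Pow(n, -1)), Mul(2, Pow(-2, -1))), Mul(-1, x)))) = Add(2, Mul(-1, Add(Add(Mul(6, Pow(n, -1)), Mul(2, Rational(-1, 2))), Mul(-1, x)))) = Add(2, Mul(-1, Add(Add(Mul(6, Pow(n, -1)), -1), Mul(-1, x)))) = Add(2, Mul(-1, Add(Add(-1, Mul(6, Pow(n, -1))), Mul(-1, x)))) = Add(2, Mul(-1, Add(-1, Mul(-1, x), Mul(6, Pow(n, -1))))) = Add(2, Add(1, x, Mul(-6, Pow(n, -1)))) = Add(3, x, Mul(-6, Pow(n, -1))))
Mul(Function('C')(-6, 10), Add(-5025, b)) = Mul(Add(3, 10, Mul(-6, Pow(-6, -1))), Add(-5025, -17)) = Mul(Add(3, 10, Mul(-6, Rational(-1, 6))), -5042) = Mul(Add(3, 10, 1), -5042) = Mul(14, -5042) = -70588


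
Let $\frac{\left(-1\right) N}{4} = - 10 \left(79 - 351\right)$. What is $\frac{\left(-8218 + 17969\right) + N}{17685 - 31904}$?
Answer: $\frac{1129}{14219} \approx 0.079401$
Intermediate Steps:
$N = -10880$ ($N = - 4 \left(- 10 \left(79 - 351\right)\right) = - 4 \left(\left(-10\right) \left(-272\right)\right) = \left(-4\right) 2720 = -10880$)
$\frac{\left(-8218 + 17969\right) + N}{17685 - 31904} = \frac{\left(-8218 + 17969\right) - 10880}{17685 - 31904} = \frac{9751 - 10880}{-14219} = \left(-1129\right) \left(- \frac{1}{14219}\right) = \frac{1129}{14219}$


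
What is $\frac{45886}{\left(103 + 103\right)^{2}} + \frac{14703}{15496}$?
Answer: $\frac{25672807}{12645928} \approx 2.0301$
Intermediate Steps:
$\frac{45886}{\left(103 + 103\right)^{2}} + \frac{14703}{15496} = \frac{45886}{206^{2}} + 14703 \cdot \frac{1}{15496} = \frac{45886}{42436} + \frac{1131}{1192} = 45886 \cdot \frac{1}{42436} + \frac{1131}{1192} = \frac{22943}{21218} + \frac{1131}{1192} = \frac{25672807}{12645928}$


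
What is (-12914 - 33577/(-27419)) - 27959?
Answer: -1120663210/27419 ≈ -40872.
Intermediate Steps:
(-12914 - 33577/(-27419)) - 27959 = (-12914 - 33577*(-1/27419)) - 27959 = (-12914 + 33577/27419) - 27959 = -354055389/27419 - 27959 = -1120663210/27419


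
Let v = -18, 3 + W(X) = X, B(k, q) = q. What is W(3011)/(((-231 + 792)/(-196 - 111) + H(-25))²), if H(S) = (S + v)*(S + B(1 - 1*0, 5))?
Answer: 283500992/69410644681 ≈ 0.0040844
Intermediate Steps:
W(X) = -3 + X
H(S) = (-18 + S)*(5 + S) (H(S) = (S - 18)*(S + 5) = (-18 + S)*(5 + S))
W(3011)/(((-231 + 792)/(-196 - 111) + H(-25))²) = (-3 + 3011)/(((-231 + 792)/(-196 - 111) + (-90 + (-25)² - 13*(-25)))²) = 3008/((561/(-307) + (-90 + 625 + 325))²) = 3008/((561*(-1/307) + 860)²) = 3008/((-561/307 + 860)²) = 3008/((263459/307)²) = 3008/(69410644681/94249) = 3008*(94249/69410644681) = 283500992/69410644681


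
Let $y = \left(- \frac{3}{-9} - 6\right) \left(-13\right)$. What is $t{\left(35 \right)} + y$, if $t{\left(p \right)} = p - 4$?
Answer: $\frac{314}{3} \approx 104.67$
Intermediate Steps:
$t{\left(p \right)} = -4 + p$
$y = \frac{221}{3}$ ($y = \left(\left(-3\right) \left(- \frac{1}{9}\right) - 6\right) \left(-13\right) = \left(\frac{1}{3} - 6\right) \left(-13\right) = \left(- \frac{17}{3}\right) \left(-13\right) = \frac{221}{3} \approx 73.667$)
$t{\left(35 \right)} + y = \left(-4 + 35\right) + \frac{221}{3} = 31 + \frac{221}{3} = \frac{314}{3}$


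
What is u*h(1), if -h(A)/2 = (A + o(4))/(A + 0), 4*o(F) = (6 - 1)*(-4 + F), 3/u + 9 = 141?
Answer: -1/22 ≈ -0.045455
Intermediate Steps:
u = 1/44 (u = 3/(-9 + 141) = 3/132 = 3*(1/132) = 1/44 ≈ 0.022727)
o(F) = -5 + 5*F/4 (o(F) = ((6 - 1)*(-4 + F))/4 = (5*(-4 + F))/4 = (-20 + 5*F)/4 = -5 + 5*F/4)
h(A) = -2 (h(A) = -2*(A + (-5 + (5/4)*4))/(A + 0) = -2*(A + (-5 + 5))/A = -2*(A + 0)/A = -2*A/A = -2*1 = -2)
u*h(1) = (1/44)*(-2) = -1/22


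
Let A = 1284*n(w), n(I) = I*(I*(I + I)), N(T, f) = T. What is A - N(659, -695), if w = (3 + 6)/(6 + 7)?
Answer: 424249/2197 ≈ 193.10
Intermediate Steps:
w = 9/13 ≈ 0.69231
n(I) = 2*I³ (n(I) = I*(I*(2*I)) = I*(2*I²) = 2*I³)
A = 1872072/2197 (A = 1284*(2*(9/13)³) = 1284*(2*(729/2197)) = 1284*(1458/2197) = 1872072/2197 ≈ 852.10)
A - N(659, -695) = 1872072/2197 - 1*659 = 1872072/2197 - 659 = 424249/2197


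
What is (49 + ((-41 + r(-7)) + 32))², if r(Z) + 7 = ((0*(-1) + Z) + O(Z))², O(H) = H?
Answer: 52441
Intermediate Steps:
r(Z) = -7 + 4*Z² (r(Z) = -7 + ((0*(-1) + Z) + Z)² = -7 + ((0 + Z) + Z)² = -7 + (Z + Z)² = -7 + (2*Z)² = -7 + 4*Z²)
(49 + ((-41 + r(-7)) + 32))² = (49 + ((-41 + (-7 + 4*(-7)²)) + 32))² = (49 + ((-41 + (-7 + 4*49)) + 32))² = (49 + ((-41 + (-7 + 196)) + 32))² = (49 + ((-41 + 189) + 32))² = (49 + (148 + 32))² = (49 + 180)² = 229² = 52441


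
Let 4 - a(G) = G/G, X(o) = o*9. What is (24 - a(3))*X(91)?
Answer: 17199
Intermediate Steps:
X(o) = 9*o
a(G) = 3 (a(G) = 4 - G/G = 4 - 1*1 = 4 - 1 = 3)
(24 - a(3))*X(91) = (24 - 1*3)*(9*91) = (24 - 3)*819 = 21*819 = 17199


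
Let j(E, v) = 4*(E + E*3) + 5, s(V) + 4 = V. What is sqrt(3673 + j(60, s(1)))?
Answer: sqrt(4638) ≈ 68.103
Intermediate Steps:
s(V) = -4 + V
j(E, v) = 5 + 16*E (j(E, v) = 4*(E + 3*E) + 5 = 4*(4*E) + 5 = 16*E + 5 = 5 + 16*E)
sqrt(3673 + j(60, s(1))) = sqrt(3673 + (5 + 16*60)) = sqrt(3673 + (5 + 960)) = sqrt(3673 + 965) = sqrt(4638)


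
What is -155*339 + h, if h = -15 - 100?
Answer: -52660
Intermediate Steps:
h = -115
-155*339 + h = -155*339 - 115 = -52545 - 115 = -52660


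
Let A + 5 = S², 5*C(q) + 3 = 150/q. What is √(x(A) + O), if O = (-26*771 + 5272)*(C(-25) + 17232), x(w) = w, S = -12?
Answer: I*√6363970895/5 ≈ 15955.0*I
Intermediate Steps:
C(q) = -⅗ + 30/q (C(q) = -⅗ + (150/q)/5 = -⅗ + 30/q)
A = 139 (A = -5 + (-12)² = -5 + 144 = 139)
O = -1272794874/5 (O = (-26*771 + 5272)*((-⅗ + 30/(-25)) + 17232) = (-20046 + 5272)*((-⅗ + 30*(-1/25)) + 17232) = -14774*((-⅗ - 6/5) + 17232) = -14774*(-9/5 + 17232) = -14774*86151/5 = -1272794874/5 ≈ -2.5456e+8)
√(x(A) + O) = √(139 - 1272794874/5) = √(-1272794179/5) = I*√6363970895/5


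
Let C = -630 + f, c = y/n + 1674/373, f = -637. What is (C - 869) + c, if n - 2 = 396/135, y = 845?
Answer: -54106221/27602 ≈ -1960.2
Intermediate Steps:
n = 74/15 (n = 2 + 396/135 = 2 + 396*(1/135) = 2 + 44/15 = 74/15 ≈ 4.9333)
c = 4851651/27602 (c = 845/(74/15) + 1674/373 = 845*(15/74) + 1674*(1/373) = 12675/74 + 1674/373 = 4851651/27602 ≈ 175.77)
C = -1267 (C = -630 - 637 = -1267)
(C - 869) + c = (-1267 - 869) + 4851651/27602 = -2136 + 4851651/27602 = -54106221/27602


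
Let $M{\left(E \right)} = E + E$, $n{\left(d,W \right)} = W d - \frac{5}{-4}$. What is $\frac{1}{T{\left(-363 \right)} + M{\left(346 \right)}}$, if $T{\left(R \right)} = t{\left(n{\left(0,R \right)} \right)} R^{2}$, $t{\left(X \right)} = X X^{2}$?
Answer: $\frac{64}{16515413} \approx 3.8752 \cdot 10^{-6}$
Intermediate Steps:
$n{\left(d,W \right)} = \frac{5}{4} + W d$ ($n{\left(d,W \right)} = W d - - \frac{5}{4} = W d + \frac{5}{4} = \frac{5}{4} + W d$)
$t{\left(X \right)} = X^{3}$
$M{\left(E \right)} = 2 E$
$T{\left(R \right)} = \frac{125 R^{2}}{64}$ ($T{\left(R \right)} = \left(\frac{5}{4} + R 0\right)^{3} R^{2} = \left(\frac{5}{4} + 0\right)^{3} R^{2} = \left(\frac{5}{4}\right)^{3} R^{2} = \frac{125 R^{2}}{64}$)
$\frac{1}{T{\left(-363 \right)} + M{\left(346 \right)}} = \frac{1}{\frac{125 \left(-363\right)^{2}}{64} + 2 \cdot 346} = \frac{1}{\frac{125}{64} \cdot 131769 + 692} = \frac{1}{\frac{16471125}{64} + 692} = \frac{1}{\frac{16515413}{64}} = \frac{64}{16515413}$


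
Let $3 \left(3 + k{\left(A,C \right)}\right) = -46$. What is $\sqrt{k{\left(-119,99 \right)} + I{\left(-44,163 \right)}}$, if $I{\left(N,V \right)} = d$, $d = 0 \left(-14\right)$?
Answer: $\frac{i \sqrt{165}}{3} \approx 4.2817 i$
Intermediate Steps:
$d = 0$
$k{\left(A,C \right)} = - \frac{55}{3}$ ($k{\left(A,C \right)} = -3 + \frac{1}{3} \left(-46\right) = -3 - \frac{46}{3} = - \frac{55}{3}$)
$I{\left(N,V \right)} = 0$
$\sqrt{k{\left(-119,99 \right)} + I{\left(-44,163 \right)}} = \sqrt{- \frac{55}{3} + 0} = \sqrt{- \frac{55}{3}} = \frac{i \sqrt{165}}{3}$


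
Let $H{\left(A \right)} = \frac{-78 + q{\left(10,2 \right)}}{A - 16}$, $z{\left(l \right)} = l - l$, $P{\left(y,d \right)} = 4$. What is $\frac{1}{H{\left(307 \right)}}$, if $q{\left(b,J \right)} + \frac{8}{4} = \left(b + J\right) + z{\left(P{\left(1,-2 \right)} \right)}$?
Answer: $- \frac{291}{68} \approx -4.2794$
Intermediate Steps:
$z{\left(l \right)} = 0$
$q{\left(b,J \right)} = -2 + J + b$ ($q{\left(b,J \right)} = -2 + \left(\left(b + J\right) + 0\right) = -2 + \left(\left(J + b\right) + 0\right) = -2 + \left(J + b\right) = -2 + J + b$)
$H{\left(A \right)} = - \frac{68}{-16 + A}$ ($H{\left(A \right)} = \frac{-78 + \left(-2 + 2 + 10\right)}{A - 16} = \frac{-78 + 10}{-16 + A} = - \frac{68}{-16 + A}$)
$\frac{1}{H{\left(307 \right)}} = \frac{1}{\left(-68\right) \frac{1}{-16 + 307}} = \frac{1}{\left(-68\right) \frac{1}{291}} = \frac{1}{- \frac{68}{291}} = - \frac{291}{68}$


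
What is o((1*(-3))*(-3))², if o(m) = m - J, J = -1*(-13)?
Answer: 16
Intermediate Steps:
J = 13
o(m) = -13 + m (o(m) = m - 1*13 = m - 13 = -13 + m)
o((1*(-3))*(-3))² = (-13 + (1*(-3))*(-3))² = (-13 - 3*(-3))² = (-13 + 9)² = (-4)² = 16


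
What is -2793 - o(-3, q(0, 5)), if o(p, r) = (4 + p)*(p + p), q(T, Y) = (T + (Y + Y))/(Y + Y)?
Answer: -2787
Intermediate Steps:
q(T, Y) = (T + 2*Y)/(2*Y) (q(T, Y) = (T + 2*Y)/((2*Y)) = (T + 2*Y)*(1/(2*Y)) = (T + 2*Y)/(2*Y))
o(p, r) = 2*p*(4 + p) (o(p, r) = (4 + p)*(2*p) = 2*p*(4 + p))
-2793 - o(-3, q(0, 5)) = -2793 - 2*(-3)*(4 - 3) = -2793 - 2*(-3) = -2793 - 1*(-6) = -2793 + 6 = -2787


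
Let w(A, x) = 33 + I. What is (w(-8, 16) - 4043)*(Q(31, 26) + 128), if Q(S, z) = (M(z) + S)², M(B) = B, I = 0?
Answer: -13541770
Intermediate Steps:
w(A, x) = 33 (w(A, x) = 33 + 0 = 33)
Q(S, z) = (S + z)² (Q(S, z) = (z + S)² = (S + z)²)
(w(-8, 16) - 4043)*(Q(31, 26) + 128) = (33 - 4043)*((31 + 26)² + 128) = -4010*(57² + 128) = -4010*(3249 + 128) = -4010*3377 = -13541770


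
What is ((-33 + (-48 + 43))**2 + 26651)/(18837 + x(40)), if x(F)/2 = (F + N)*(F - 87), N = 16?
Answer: 28095/13573 ≈ 2.0699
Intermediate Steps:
x(F) = 2*(-87 + F)*(16 + F) (x(F) = 2*((F + 16)*(F - 87)) = 2*((16 + F)*(-87 + F)) = 2*((-87 + F)*(16 + F)) = 2*(-87 + F)*(16 + F))
((-33 + (-48 + 43))**2 + 26651)/(18837 + x(40)) = ((-33 + (-48 + 43))**2 + 26651)/(18837 + (-2784 - 142*40 + 2*40**2)) = ((-33 - 5)**2 + 26651)/(18837 + (-2784 - 5680 + 2*1600)) = ((-38)**2 + 26651)/(18837 + (-2784 - 5680 + 3200)) = (1444 + 26651)/(18837 - 5264) = 28095/13573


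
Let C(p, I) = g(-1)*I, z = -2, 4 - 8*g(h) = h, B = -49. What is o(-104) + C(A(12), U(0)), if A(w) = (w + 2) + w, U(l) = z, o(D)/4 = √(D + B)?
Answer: -5/4 + 12*I*√17 ≈ -1.25 + 49.477*I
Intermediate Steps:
g(h) = ½ - h/8
o(D) = 4*√(-49 + D) (o(D) = 4*√(D - 49) = 4*√(-49 + D))
U(l) = -2
A(w) = 2 + 2*w (A(w) = (2 + w) + w = 2 + 2*w)
C(p, I) = 5*I/8 (C(p, I) = (½ - ⅛*(-1))*I = (½ + ⅛)*I = 5*I/8)
o(-104) + C(A(12), U(0)) = 4*√(-49 - 104) + (5/8)*(-2) = 4*√(-153) - 5/4 = 4*(3*I*√17) - 5/4 = 12*I*√17 - 5/4 = -5/4 + 12*I*√17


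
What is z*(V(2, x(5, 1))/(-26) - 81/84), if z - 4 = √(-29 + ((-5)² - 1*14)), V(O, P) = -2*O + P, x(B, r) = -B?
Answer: -225/91 - 675*I*√2/364 ≈ -2.4725 - 2.6225*I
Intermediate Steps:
V(O, P) = P - 2*O
z = 4 + 3*I*√2 (z = 4 + √(-29 + ((-5)² - 1*14)) = 4 + √(-29 + (25 - 14)) = 4 + √(-29 + 11) = 4 + √(-18) = 4 + 3*I*√2 ≈ 4.0 + 4.2426*I)
z*(V(2, x(5, 1))/(-26) - 81/84) = (4 + 3*I*√2)*((-1*5 - 2*2)/(-26) - 81/84) = (4 + 3*I*√2)*((-5 - 4)*(-1/26) - 81*1/84) = (4 + 3*I*√2)*(-9*(-1/26) - 27/28) = (4 + 3*I*√2)*(9/26 - 27/28) = (4 + 3*I*√2)*(-225/364) = -225/91 - 675*I*√2/364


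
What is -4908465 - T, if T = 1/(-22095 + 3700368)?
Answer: -18054674280946/3678273 ≈ -4.9085e+6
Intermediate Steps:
T = 1/3678273 ≈ 2.7187e-7
-4908465 - T = -4908465 - 1*1/3678273 = -4908465 - 1/3678273 = -18054674280946/3678273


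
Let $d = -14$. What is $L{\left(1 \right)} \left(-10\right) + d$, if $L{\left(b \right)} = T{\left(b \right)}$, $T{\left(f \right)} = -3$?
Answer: $16$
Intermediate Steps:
$L{\left(b \right)} = -3$
$L{\left(1 \right)} \left(-10\right) + d = \left(-3\right) \left(-10\right) - 14 = 30 - 14 = 16$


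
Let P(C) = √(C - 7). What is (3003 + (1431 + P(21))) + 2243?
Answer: 6677 + √14 ≈ 6680.7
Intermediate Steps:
P(C) = √(-7 + C)
(3003 + (1431 + P(21))) + 2243 = (3003 + (1431 + √(-7 + 21))) + 2243 = (3003 + (1431 + √14)) + 2243 = (4434 + √14) + 2243 = 6677 + √14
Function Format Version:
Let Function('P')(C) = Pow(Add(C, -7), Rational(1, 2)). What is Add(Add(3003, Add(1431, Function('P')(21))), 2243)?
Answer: Add(6677, Pow(14, Rational(1, 2))) ≈ 6680.7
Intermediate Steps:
Function('P')(C) = Pow(Add(-7, C), Rational(1, 2))
Add(Add(3003, Add(1431, Function('P')(21))), 2243) = Add(Add(3003, Add(1431, Pow(Add(-7, 21), Rational(1, 2)))), 2243) = Add(Add(3003, Add(1431, Pow(14, Rational(1, 2)))), 2243) = Add(Add(4434, Pow(14, Rational(1, 2))), 2243) = Add(6677, Pow(14, Rational(1, 2)))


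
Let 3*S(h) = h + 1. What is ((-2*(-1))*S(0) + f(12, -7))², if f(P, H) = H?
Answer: 361/9 ≈ 40.111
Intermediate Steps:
S(h) = ⅓ + h/3 (S(h) = (h + 1)/3 = (1 + h)/3 = ⅓ + h/3)
((-2*(-1))*S(0) + f(12, -7))² = ((-2*(-1))*(⅓ + (⅓)*0) - 7)² = (2*(⅓ + 0) - 7)² = (2*(⅓) - 7)² = (⅔ - 7)² = (-19/3)² = 361/9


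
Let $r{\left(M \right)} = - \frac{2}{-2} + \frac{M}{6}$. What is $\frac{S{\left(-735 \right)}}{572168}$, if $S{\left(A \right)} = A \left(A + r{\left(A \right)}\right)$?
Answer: $\frac{1259055}{1144336} \approx 1.1003$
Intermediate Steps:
$r{\left(M \right)} = 1 + \frac{M}{6}$ ($r{\left(M \right)} = \left(-2\right) \left(- \frac{1}{2}\right) + M \frac{1}{6} = 1 + \frac{M}{6}$)
$S{\left(A \right)} = A \left(1 + \frac{7 A}{6}\right)$ ($S{\left(A \right)} = A \left(A + \left(1 + \frac{A}{6}\right)\right) = A \left(1 + \frac{7 A}{6}\right)$)
$\frac{S{\left(-735 \right)}}{572168} = \frac{\frac{1}{6} \left(-735\right) \left(6 + 7 \left(-735\right)\right)}{572168} = \frac{1}{6} \left(-735\right) \left(6 - 5145\right) \frac{1}{572168} = \frac{1}{6} \left(-735\right) \left(-5139\right) \frac{1}{572168} = \frac{1259055}{2} \cdot \frac{1}{572168} = \frac{1259055}{1144336}$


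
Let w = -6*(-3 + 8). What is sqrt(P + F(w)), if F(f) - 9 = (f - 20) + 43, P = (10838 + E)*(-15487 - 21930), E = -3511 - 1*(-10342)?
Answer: I*sqrt(661120971) ≈ 25712.0*I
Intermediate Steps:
E = 6831 (E = -3511 + 10342 = 6831)
P = -661120973 (P = (10838 + 6831)*(-15487 - 21930) = 17669*(-37417) = -661120973)
w = -30 (w = -6*5 = -30)
F(f) = 32 + f (F(f) = 9 + ((f - 20) + 43) = 9 + ((-20 + f) + 43) = 9 + (23 + f) = 32 + f)
sqrt(P + F(w)) = sqrt(-661120973 + (32 - 30)) = sqrt(-661120973 + 2) = sqrt(-661120971) = I*sqrt(661120971)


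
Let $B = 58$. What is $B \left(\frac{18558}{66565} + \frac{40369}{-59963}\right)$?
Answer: $- \frac{91313409598}{3991437095} \approx -22.877$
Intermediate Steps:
$B \left(\frac{18558}{66565} + \frac{40369}{-59963}\right) = 58 \left(\frac{18558}{66565} + \frac{40369}{-59963}\right) = 58 \left(18558 \cdot \frac{1}{66565} + 40369 \left(- \frac{1}{59963}\right)\right) = 58 \left(\frac{18558}{66565} - \frac{40369}{59963}\right) = 58 \left(- \frac{1574369131}{3991437095}\right) = - \frac{91313409598}{3991437095}$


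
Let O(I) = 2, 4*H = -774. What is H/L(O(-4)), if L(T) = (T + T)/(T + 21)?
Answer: -8901/8 ≈ -1112.6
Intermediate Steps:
H = -387/2 (H = (¼)*(-774) = -387/2 ≈ -193.50)
L(T) = 2*T/(21 + T) (L(T) = (2*T)/(21 + T) = 2*T/(21 + T))
H/L(O(-4)) = -387/(2*(2*2/(21 + 2))) = -387/(2*(2*2/23)) = -387/(2*(2*2*(1/23))) = -387/(2*4/23) = -387/2*23/4 = -8901/8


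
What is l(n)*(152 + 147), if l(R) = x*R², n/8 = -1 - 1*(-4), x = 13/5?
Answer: 2238912/5 ≈ 4.4778e+5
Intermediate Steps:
x = 13/5 (x = 13*(⅕) = 13/5 ≈ 2.6000)
n = 24 (n = 8*(-1 - 1*(-4)) = 8*(-1 + 4) = 8*3 = 24)
l(R) = 13*R²/5
l(n)*(152 + 147) = ((13/5)*24²)*(152 + 147) = ((13/5)*576)*299 = (7488/5)*299 = 2238912/5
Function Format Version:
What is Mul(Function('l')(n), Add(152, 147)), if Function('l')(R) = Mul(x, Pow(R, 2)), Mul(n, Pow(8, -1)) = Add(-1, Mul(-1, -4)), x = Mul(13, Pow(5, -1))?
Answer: Rational(2238912, 5) ≈ 4.4778e+5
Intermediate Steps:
x = Rational(13, 5) (x = Mul(13, Rational(1, 5)) = Rational(13, 5) ≈ 2.6000)
n = 24 (n = Mul(8, Add(-1, Mul(-1, -4))) = Mul(8, Add(-1, 4)) = Mul(8, 3) = 24)
Function('l')(R) = Mul(Rational(13, 5), Pow(R, 2))
Mul(Function('l')(n), Add(152, 147)) = Mul(Mul(Rational(13, 5), Pow(24, 2)), Add(152, 147)) = Mul(Mul(Rational(13, 5), 576), 299) = Mul(Rational(7488, 5), 299) = Rational(2238912, 5)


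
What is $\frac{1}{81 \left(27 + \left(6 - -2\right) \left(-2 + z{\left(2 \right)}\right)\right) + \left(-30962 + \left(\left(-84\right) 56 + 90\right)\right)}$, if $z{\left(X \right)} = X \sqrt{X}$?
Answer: $- \frac{34685}{1199689993} - \frac{1296 \sqrt{2}}{1199689993} \approx -3.0439 \cdot 10^{-5}$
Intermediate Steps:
$z{\left(X \right)} = X^{\frac{3}{2}}$
$\frac{1}{81 \left(27 + \left(6 - -2\right) \left(-2 + z{\left(2 \right)}\right)\right) + \left(-30962 + \left(\left(-84\right) 56 + 90\right)\right)} = \frac{1}{81 \left(27 + \left(6 - -2\right) \left(-2 + 2^{\frac{3}{2}}\right)\right) + \left(-30962 + \left(\left(-84\right) 56 + 90\right)\right)} = \frac{1}{81 \left(27 + \left(6 + 2\right) \left(-2 + 2 \sqrt{2}\right)\right) + \left(-30962 + \left(-4704 + 90\right)\right)} = \frac{1}{81 \left(27 + 8 \left(-2 + 2 \sqrt{2}\right)\right) - 35576} = \frac{1}{81 \left(27 - \left(16 - 16 \sqrt{2}\right)\right) - 35576} = \frac{1}{81 \left(11 + 16 \sqrt{2}\right) - 35576} = \frac{1}{\left(891 + 1296 \sqrt{2}\right) - 35576} = \frac{1}{-34685 + 1296 \sqrt{2}}$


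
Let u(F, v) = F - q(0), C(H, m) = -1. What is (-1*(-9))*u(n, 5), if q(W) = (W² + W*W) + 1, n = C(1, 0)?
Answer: -18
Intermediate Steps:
n = -1
q(W) = 1 + 2*W² (q(W) = (W² + W²) + 1 = 2*W² + 1 = 1 + 2*W²)
u(F, v) = -1 + F (u(F, v) = F - (1 + 2*0²) = F - (1 + 2*0) = F - (1 + 0) = F - 1*1 = F - 1 = -1 + F)
(-1*(-9))*u(n, 5) = (-1*(-9))*(-1 - 1) = 9*(-2) = -18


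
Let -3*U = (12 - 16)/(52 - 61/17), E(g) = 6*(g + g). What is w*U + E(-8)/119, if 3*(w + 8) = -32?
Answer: -1164224/881433 ≈ -1.3208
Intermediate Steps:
E(g) = 12*g (E(g) = 6*(2*g) = 12*g)
U = 68/2469 (U = -(12 - 16)/(3*(52 - 61/17)) = -(-4)/(3*(52 - 61*1/17)) = -(-4)/(3*(52 - 61/17)) = -(-4)/(3*823/17) = -(-4)*17/(3*823) = -⅓*(-68/823) = 68/2469 ≈ 0.027542)
w = -56/3 (w = -8 + (⅓)*(-32) = -8 - 32/3 = -56/3 ≈ -18.667)
w*U + E(-8)/119 = -56/3*68/2469 + (12*(-8))/119 = -3808/7407 - 96*1/119 = -3808/7407 - 96/119 = -1164224/881433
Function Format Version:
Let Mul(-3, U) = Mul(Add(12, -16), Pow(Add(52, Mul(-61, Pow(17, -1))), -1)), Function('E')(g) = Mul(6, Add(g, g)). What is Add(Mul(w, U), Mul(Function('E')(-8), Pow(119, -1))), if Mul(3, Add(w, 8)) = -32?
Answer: Rational(-1164224, 881433) ≈ -1.3208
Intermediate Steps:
Function('E')(g) = Mul(12, g) (Function('E')(g) = Mul(6, Mul(2, g)) = Mul(12, g))
U = Rational(68, 2469) (U = Mul(Rational(-1, 3), Mul(Add(12, -16), Pow(Add(52, Mul(-61, Pow(17, -1))), -1))) = Mul(Rational(-1, 3), Mul(-4, Pow(Add(52, Mul(-61, Rational(1, 17))), -1))) = Mul(Rational(-1, 3), Mul(-4, Pow(Add(52, Rational(-61, 17)), -1))) = Mul(Rational(-1, 3), Mul(-4, Pow(Rational(823, 17), -1))) = Mul(Rational(-1, 3), Mul(-4, Rational(17, 823))) = Mul(Rational(-1, 3), Rational(-68, 823)) = Rational(68, 2469) ≈ 0.027542)
w = Rational(-56, 3) (w = Add(-8, Mul(Rational(1, 3), -32)) = Add(-8, Rational(-32, 3)) = Rational(-56, 3) ≈ -18.667)
Add(Mul(w, U), Mul(Function('E')(-8), Pow(119, -1))) = Add(Mul(Rational(-56, 3), Rational(68, 2469)), Mul(Mul(12, -8), Pow(119, -1))) = Add(Rational(-3808, 7407), Mul(-96, Rational(1, 119))) = Add(Rational(-3808, 7407), Rational(-96, 119)) = Rational(-1164224, 881433)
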